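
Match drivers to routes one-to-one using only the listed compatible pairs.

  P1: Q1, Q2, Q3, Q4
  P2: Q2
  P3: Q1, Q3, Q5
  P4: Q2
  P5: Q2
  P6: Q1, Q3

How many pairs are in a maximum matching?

Unit-capacity flow: source→left, listed edges, right→sink; max matching = max flow.
Augmenting path P1→Q1 (+1); matched 1.
Augmenting path P2→Q2 (+1); matched 2.
Augmenting path P3→Q3 (+1); matched 3.
Augmenting path P6→Q1→P1→Q4 (+1); matched 4.
No augmenting path remains; maximum matching = 4.
König certificate: {P1, P3, P6, Q2} is a vertex cover of size 4 (every listed pair touches it), so no matching can be larger.

4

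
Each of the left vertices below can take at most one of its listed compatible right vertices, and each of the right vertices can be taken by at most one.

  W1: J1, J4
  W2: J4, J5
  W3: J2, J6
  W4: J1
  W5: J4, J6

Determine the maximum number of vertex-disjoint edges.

Unit-capacity flow: source→left, listed edges, right→sink; max matching = max flow.
Augmenting path W1→J1 (+1); matched 1.
Augmenting path W2→J4 (+1); matched 2.
Augmenting path W3→J2 (+1); matched 3.
Augmenting path W5→J6 (+1); matched 4.
Augmenting path W4→J1→W1→J4→W2→J5 (+1); matched 5.
No augmenting path remains; maximum matching = 5.
König certificate: {W1, W2, W3, W4, W5} is a vertex cover of size 5 (every listed pair touches it), so no matching can be larger.

5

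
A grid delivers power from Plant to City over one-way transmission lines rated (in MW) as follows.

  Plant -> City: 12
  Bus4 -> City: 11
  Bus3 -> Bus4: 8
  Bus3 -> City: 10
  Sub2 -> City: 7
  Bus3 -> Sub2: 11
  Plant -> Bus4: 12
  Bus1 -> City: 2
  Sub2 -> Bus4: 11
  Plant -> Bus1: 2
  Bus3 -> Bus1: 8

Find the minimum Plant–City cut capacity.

Augment Plant→City: bottleneck 12, flow now 12.
Augment Plant→Bus4→City: bottleneck 11, flow now 23.
Augment Plant→Bus1→City: bottleneck 2, flow now 25.
No augmenting path remains; maximum flow = 25.
By max-flow min-cut, the minimum cut capacity equals the max flow.
In the residual graph, reachable from Plant: {Plant, Bus4}.
Min-cut edges: Plant→Bus1 (2), Plant→City (12), Bus4→City (11); capacity 2 + 12 + 11 = 25.

25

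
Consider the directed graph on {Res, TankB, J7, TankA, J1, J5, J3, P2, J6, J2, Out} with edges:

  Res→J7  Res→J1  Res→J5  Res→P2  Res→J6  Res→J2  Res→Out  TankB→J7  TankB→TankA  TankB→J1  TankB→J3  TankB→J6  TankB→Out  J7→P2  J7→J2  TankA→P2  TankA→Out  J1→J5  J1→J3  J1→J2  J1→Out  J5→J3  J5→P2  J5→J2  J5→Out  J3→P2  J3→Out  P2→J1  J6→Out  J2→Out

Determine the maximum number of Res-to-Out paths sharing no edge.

Assign every edge capacity 1; by Menger, the answer equals the max flow.
Path Res→Out (+1); total 1.
Path Res→J1→Out (+1); total 2.
Path Res→J5→Out (+1); total 3.
Path Res→J6→Out (+1); total 4.
Path Res→J2→Out (+1); total 5.
Path Res→P2→J1→J3→Out (+1); total 6.
No residual Res→Out path; max flow = 6.
Certifying cut of size 6: {J2→Out, P2→J1, Res→J1, Res→J5, Res→J6, Res→Out}.

6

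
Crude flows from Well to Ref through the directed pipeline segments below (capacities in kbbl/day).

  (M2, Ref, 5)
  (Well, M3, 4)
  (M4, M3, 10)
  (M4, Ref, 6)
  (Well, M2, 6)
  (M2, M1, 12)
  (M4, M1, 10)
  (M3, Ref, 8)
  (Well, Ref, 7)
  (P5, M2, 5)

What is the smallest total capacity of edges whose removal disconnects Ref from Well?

Augment Well→Ref: bottleneck 7, flow now 7.
Augment Well→M2→Ref: bottleneck 5, flow now 12.
Augment Well→M3→Ref: bottleneck 4, flow now 16.
No augmenting path remains; maximum flow = 16.
By max-flow min-cut, the minimum cut capacity equals the max flow.
In the residual graph, reachable from Well: {Well, M2, M1}.
Min-cut edges: Well→M3 (4), Well→Ref (7), M2→Ref (5); capacity 4 + 7 + 5 = 16.

16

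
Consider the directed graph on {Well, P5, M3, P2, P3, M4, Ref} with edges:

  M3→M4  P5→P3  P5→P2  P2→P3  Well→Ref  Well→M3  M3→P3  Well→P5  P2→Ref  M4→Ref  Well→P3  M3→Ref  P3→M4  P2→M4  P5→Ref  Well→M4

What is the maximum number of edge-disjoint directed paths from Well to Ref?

Assign every edge capacity 1; by Menger, the answer equals the max flow.
Path Well→Ref (+1); total 1.
Path Well→P5→Ref (+1); total 2.
Path Well→M3→Ref (+1); total 3.
Path Well→M4→Ref (+1); total 4.
No residual Well→Ref path; max flow = 4.
Certifying cut of size 4: {M4→Ref, Well→M3, Well→P5, Well→Ref}.

4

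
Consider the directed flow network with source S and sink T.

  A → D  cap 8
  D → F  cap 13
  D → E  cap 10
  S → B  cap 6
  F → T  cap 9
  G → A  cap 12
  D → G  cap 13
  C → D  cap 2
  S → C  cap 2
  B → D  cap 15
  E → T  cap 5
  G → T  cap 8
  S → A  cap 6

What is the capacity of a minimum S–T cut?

Augment S→A→D→E→T: bottleneck 5, flow now 5.
Augment S→A→D→F→T: bottleneck 1, flow now 6.
Augment S→B→D→F→T: bottleneck 6, flow now 12.
Augment S→C→D→F→T: bottleneck 2, flow now 14.
No augmenting path remains; maximum flow = 14.
By max-flow min-cut, the minimum cut capacity equals the max flow.
In the residual graph, reachable from S: {S}.
Min-cut edges: S→A (6), S→B (6), S→C (2); capacity 6 + 6 + 2 = 14.

14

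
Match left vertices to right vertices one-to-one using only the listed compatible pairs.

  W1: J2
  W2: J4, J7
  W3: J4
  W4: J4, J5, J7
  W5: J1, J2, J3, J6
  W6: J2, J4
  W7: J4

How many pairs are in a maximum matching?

Unit-capacity flow: source→left, listed edges, right→sink; max matching = max flow.
Augmenting path W1→J2 (+1); matched 1.
Augmenting path W2→J4 (+1); matched 2.
Augmenting path W4→J5 (+1); matched 3.
Augmenting path W5→J1 (+1); matched 4.
Augmenting path W3→J4→W2→J7 (+1); matched 5.
No augmenting path remains; maximum matching = 5.
König certificate: {W2, W4, W5, J2, J4} is a vertex cover of size 5 (every listed pair touches it), so no matching can be larger.

5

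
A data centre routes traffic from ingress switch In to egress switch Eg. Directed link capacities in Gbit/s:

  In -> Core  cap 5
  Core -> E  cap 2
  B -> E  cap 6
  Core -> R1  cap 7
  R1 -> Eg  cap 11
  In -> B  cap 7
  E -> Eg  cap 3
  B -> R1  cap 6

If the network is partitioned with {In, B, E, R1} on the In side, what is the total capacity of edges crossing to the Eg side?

19

Edges leaving {In, B, E, R1}: In→Core (5), E→Eg (3), R1→Eg (11).
Cut capacity = 5 + 3 + 11 = 19.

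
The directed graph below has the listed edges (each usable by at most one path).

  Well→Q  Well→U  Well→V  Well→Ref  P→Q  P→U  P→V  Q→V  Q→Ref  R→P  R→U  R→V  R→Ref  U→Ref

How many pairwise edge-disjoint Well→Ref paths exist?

Assign every edge capacity 1; by Menger, the answer equals the max flow.
Path Well→Ref (+1); total 1.
Path Well→Q→Ref (+1); total 2.
Path Well→U→Ref (+1); total 3.
No residual Well→Ref path; max flow = 3.
Certifying cut of size 3: {Well→Q, Well→Ref, Well→U}.

3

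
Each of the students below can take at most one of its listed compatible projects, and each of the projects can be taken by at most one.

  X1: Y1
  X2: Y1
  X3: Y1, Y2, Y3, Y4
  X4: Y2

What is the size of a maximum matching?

3

Unit-capacity flow: source→left, listed edges, right→sink; max matching = max flow.
Augmenting path X1→Y1 (+1); matched 1.
Augmenting path X3→Y2 (+1); matched 2.
Augmenting path X4→Y2→X3→Y3 (+1); matched 3.
No augmenting path remains; maximum matching = 3.
König certificate: {X3, X4, Y1} is a vertex cover of size 3 (every listed pair touches it), so no matching can be larger.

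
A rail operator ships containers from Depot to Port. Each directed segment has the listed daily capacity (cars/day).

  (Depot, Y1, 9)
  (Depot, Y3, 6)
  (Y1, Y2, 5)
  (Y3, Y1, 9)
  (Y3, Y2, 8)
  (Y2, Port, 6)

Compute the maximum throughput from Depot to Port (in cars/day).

Augment Depot→Y1→Y2→Port: bottleneck 5, flow now 5.
Augment Depot→Y3→Y2→Port: bottleneck 1, flow now 6.
No augmenting path remains; maximum flow = 6.
In the residual graph, reachable from Depot: {Depot, Y1, Y3, Y2}.
Min-cut edges: Y2→Port (6); capacity 6 = 6.
This cut is saturated, so no flow can exceed 6.

6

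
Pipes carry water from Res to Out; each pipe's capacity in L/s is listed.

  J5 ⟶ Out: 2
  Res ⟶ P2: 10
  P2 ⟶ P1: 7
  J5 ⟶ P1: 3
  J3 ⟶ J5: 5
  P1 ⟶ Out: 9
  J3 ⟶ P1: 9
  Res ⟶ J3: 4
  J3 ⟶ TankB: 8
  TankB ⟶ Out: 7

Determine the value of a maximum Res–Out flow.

Augment Res→P2→P1→Out: bottleneck 7, flow now 7.
Augment Res→J3→P1→Out: bottleneck 2, flow now 9.
Augment Res→J3→J5→Out: bottleneck 2, flow now 11.
No augmenting path remains; maximum flow = 11.
In the residual graph, reachable from Res: {Res, P2}.
Min-cut edges: Res→J3 (4), P2→P1 (7); capacity 4 + 7 = 11.
This cut is saturated, so no flow can exceed 11.

11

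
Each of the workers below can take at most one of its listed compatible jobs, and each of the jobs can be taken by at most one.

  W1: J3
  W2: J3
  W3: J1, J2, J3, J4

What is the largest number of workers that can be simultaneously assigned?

Unit-capacity flow: source→left, listed edges, right→sink; max matching = max flow.
Augmenting path W1→J3 (+1); matched 1.
Augmenting path W3→J1 (+1); matched 2.
No augmenting path remains; maximum matching = 2.
König certificate: {W3, J3} is a vertex cover of size 2 (every listed pair touches it), so no matching can be larger.

2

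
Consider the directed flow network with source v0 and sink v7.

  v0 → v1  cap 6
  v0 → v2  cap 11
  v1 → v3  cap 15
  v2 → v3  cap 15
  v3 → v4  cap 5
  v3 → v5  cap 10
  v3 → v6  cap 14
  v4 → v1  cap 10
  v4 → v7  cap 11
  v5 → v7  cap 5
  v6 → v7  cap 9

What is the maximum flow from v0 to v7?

Augment v0→v1→v3→v4→v7: bottleneck 5, flow now 5.
Augment v0→v1→v3→v5→v7: bottleneck 1, flow now 6.
Augment v0→v2→v3→v5→v7: bottleneck 4, flow now 10.
Augment v0→v2→v3→v6→v7: bottleneck 7, flow now 17.
No augmenting path remains; maximum flow = 17.
In the residual graph, reachable from v0: {v0}.
Min-cut edges: v0→v1 (6), v0→v2 (11); capacity 6 + 11 = 17.
This cut is saturated, so no flow can exceed 17.

17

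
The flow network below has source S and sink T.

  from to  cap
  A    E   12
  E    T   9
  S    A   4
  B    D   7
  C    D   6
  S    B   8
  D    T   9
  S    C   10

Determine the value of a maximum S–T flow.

13

Augment S→A→E→T: bottleneck 4, flow now 4.
Augment S→B→D→T: bottleneck 7, flow now 11.
Augment S→C→D→T: bottleneck 2, flow now 13.
No augmenting path remains; maximum flow = 13.
In the residual graph, reachable from S: {S, B, C, D}.
Min-cut edges: S→A (4), D→T (9); capacity 4 + 9 = 13.
This cut is saturated, so no flow can exceed 13.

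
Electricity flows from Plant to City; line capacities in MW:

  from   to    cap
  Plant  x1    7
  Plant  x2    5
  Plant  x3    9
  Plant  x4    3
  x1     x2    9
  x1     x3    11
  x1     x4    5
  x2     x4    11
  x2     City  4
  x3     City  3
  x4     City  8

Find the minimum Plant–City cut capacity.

15

Augment Plant→x2→City: bottleneck 4, flow now 4.
Augment Plant→x3→City: bottleneck 3, flow now 7.
Augment Plant→x4→City: bottleneck 3, flow now 10.
Augment Plant→x1→x4→City: bottleneck 5, flow now 15.
No augmenting path remains; maximum flow = 15.
By max-flow min-cut, the minimum cut capacity equals the max flow.
In the residual graph, reachable from Plant: {Plant, x1, x2, x3, x4}.
Min-cut edges: x2→City (4), x3→City (3), x4→City (8); capacity 4 + 3 + 8 = 15.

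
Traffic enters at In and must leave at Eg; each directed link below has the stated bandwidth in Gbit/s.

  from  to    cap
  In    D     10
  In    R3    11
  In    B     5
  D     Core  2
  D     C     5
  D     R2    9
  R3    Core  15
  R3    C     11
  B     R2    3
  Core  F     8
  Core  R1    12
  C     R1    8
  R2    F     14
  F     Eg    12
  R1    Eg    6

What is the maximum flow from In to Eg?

Augment In→D→Core→F→Eg: bottleneck 2, flow now 2.
Augment In→D→C→R1→Eg: bottleneck 5, flow now 7.
Augment In→D→R2→F→Eg: bottleneck 3, flow now 10.
Augment In→R3→Core→F→Eg: bottleneck 6, flow now 16.
Augment In→R3→Core→R1→Eg: bottleneck 1, flow now 17.
Augment In→B→R2→F→Eg: bottleneck 1, flow now 18.
No augmenting path remains; maximum flow = 18.
In the residual graph, reachable from In: {In, D, R3, B, Core, C, R2, F, R1}.
Min-cut edges: F→Eg (12), R1→Eg (6); capacity 12 + 6 = 18.
This cut is saturated, so no flow can exceed 18.

18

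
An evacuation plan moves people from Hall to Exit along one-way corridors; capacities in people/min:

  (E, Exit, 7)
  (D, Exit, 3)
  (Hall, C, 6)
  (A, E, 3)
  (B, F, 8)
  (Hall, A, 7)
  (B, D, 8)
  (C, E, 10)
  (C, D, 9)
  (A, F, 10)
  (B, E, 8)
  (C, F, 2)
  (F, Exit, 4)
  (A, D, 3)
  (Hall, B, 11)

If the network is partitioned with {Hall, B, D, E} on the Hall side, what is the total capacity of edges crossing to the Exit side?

31

Edges leaving {Hall, B, D, E}: Hall→A (7), Hall→C (6), B→F (8), D→Exit (3), E→Exit (7).
Cut capacity = 7 + 6 + 8 + 3 + 7 = 31.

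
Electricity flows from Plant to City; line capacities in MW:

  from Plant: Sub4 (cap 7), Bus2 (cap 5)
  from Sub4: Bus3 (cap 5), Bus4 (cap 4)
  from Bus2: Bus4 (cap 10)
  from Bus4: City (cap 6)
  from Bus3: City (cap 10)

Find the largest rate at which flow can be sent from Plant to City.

Augment Plant→Sub4→Bus4→City: bottleneck 4, flow now 4.
Augment Plant→Sub4→Bus3→City: bottleneck 3, flow now 7.
Augment Plant→Bus2→Bus4→City: bottleneck 2, flow now 9.
Augment Plant→Bus2→Bus4→Sub4→Bus3→City: bottleneck 2, flow now 11. (uses reverse residual edge)
No augmenting path remains; maximum flow = 11.
In the residual graph, reachable from Plant: {Plant, Sub4, Bus2, Bus4}.
Min-cut edges: Sub4→Bus3 (5), Bus4→City (6); capacity 5 + 6 = 11.
This cut is saturated, so no flow can exceed 11.

11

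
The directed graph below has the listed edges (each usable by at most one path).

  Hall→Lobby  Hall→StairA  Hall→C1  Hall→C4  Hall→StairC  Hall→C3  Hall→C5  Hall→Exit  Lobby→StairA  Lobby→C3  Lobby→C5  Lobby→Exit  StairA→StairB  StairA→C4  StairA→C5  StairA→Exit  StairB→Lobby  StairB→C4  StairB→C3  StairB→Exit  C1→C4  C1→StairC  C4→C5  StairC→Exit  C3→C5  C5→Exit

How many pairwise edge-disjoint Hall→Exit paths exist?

5

Assign every edge capacity 1; by Menger, the answer equals the max flow.
Path Hall→Exit (+1); total 1.
Path Hall→Lobby→Exit (+1); total 2.
Path Hall→StairA→Exit (+1); total 3.
Path Hall→StairC→Exit (+1); total 4.
Path Hall→C5→Exit (+1); total 5.
No residual Hall→Exit path; max flow = 5.
Certifying cut of size 5: {C5→Exit, Hall→Exit, Hall→Lobby, Hall→StairA, StairC→Exit}.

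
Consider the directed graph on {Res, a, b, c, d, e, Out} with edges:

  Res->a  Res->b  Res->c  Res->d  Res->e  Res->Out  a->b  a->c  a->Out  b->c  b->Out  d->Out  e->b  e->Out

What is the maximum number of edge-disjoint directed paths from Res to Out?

5

Assign every edge capacity 1; by Menger, the answer equals the max flow.
Path Res→Out (+1); total 1.
Path Res→a→Out (+1); total 2.
Path Res→b→Out (+1); total 3.
Path Res→d→Out (+1); total 4.
Path Res→e→Out (+1); total 5.
No residual Res→Out path; max flow = 5.
Certifying cut of size 5: {Res→Out, Res→a, Res→b, Res→d, Res→e}.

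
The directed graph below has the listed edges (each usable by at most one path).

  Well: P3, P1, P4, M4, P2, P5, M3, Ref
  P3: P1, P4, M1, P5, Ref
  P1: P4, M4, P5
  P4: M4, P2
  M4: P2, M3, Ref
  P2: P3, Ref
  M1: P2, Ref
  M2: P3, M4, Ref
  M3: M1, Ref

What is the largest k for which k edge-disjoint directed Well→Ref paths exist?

Assign every edge capacity 1; by Menger, the answer equals the max flow.
Path Well→Ref (+1); total 1.
Path Well→P3→Ref (+1); total 2.
Path Well→M4→Ref (+1); total 3.
Path Well→P2→Ref (+1); total 4.
Path Well→M3→Ref (+1); total 5.
Path Well→P1→M4→M3→M1→Ref (+1); total 6.
No residual Well→Ref path; max flow = 6.
Certifying cut of size 6: {M1→Ref, M3→Ref, M4→Ref, P2→Ref, P3→Ref, Well→Ref}.

6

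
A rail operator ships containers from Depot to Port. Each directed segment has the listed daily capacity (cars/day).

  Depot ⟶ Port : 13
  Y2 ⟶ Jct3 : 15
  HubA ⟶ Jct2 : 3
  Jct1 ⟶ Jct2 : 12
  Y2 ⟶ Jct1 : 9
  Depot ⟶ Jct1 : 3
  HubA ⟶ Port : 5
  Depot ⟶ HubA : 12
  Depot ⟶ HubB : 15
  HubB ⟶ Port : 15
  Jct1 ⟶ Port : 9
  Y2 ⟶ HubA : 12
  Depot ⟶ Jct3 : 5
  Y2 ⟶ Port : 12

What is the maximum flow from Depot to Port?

Augment Depot→Port: bottleneck 13, flow now 13.
Augment Depot→Jct1→Port: bottleneck 3, flow now 16.
Augment Depot→HubB→Port: bottleneck 15, flow now 31.
Augment Depot→HubA→Port: bottleneck 5, flow now 36.
No augmenting path remains; maximum flow = 36.
In the residual graph, reachable from Depot: {Depot, Jct3, HubA, Jct2}.
Min-cut edges: Depot→Jct1 (3), Depot→HubB (15), Depot→Port (13), HubA→Port (5); capacity 3 + 15 + 13 + 5 = 36.
This cut is saturated, so no flow can exceed 36.

36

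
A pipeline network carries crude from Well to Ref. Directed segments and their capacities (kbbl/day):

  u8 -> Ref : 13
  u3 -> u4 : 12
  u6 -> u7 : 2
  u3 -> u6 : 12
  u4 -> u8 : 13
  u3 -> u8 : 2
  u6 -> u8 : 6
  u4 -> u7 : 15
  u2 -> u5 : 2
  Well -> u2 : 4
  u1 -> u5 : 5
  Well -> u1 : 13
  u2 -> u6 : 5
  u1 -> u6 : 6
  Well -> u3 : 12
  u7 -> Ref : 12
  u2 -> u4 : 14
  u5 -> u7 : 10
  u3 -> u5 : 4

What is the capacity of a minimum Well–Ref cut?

Augment Well→u3→u8→Ref: bottleneck 2, flow now 2.
Augment Well→u1→u5→u7→Ref: bottleneck 5, flow now 7.
Augment Well→u1→u6→u7→Ref: bottleneck 2, flow now 9.
Augment Well→u1→u6→u8→Ref: bottleneck 4, flow now 13.
Augment Well→u2→u4→u7→Ref: bottleneck 4, flow now 17.
Augment Well→u3→u4→u7→Ref: bottleneck 1, flow now 18.
Augment Well→u3→u4→u8→Ref: bottleneck 7, flow now 25.
No augmenting path remains; maximum flow = 25.
By max-flow min-cut, the minimum cut capacity equals the max flow.
In the residual graph, reachable from Well: {Well, u1, u2, u3, u4, u5, u6, u7, u8}.
Min-cut edges: u7→Ref (12), u8→Ref (13); capacity 12 + 13 = 25.

25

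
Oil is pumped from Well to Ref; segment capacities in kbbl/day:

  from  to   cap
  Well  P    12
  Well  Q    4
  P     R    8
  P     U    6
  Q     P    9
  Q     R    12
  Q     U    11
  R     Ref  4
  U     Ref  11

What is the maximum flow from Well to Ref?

14

Augment Well→P→R→Ref: bottleneck 4, flow now 4.
Augment Well→P→U→Ref: bottleneck 6, flow now 10.
Augment Well→Q→U→Ref: bottleneck 4, flow now 14.
No augmenting path remains; maximum flow = 14.
In the residual graph, reachable from Well: {Well, P, R}.
Min-cut edges: Well→Q (4), P→U (6), R→Ref (4); capacity 4 + 6 + 4 = 14.
This cut is saturated, so no flow can exceed 14.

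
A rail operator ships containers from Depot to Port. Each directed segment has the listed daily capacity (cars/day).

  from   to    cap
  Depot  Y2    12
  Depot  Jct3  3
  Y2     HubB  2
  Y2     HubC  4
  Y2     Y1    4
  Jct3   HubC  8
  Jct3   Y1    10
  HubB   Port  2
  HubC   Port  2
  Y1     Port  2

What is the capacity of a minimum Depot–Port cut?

6

Augment Depot→Y2→HubB→Port: bottleneck 2, flow now 2.
Augment Depot→Y2→HubC→Port: bottleneck 2, flow now 4.
Augment Depot→Y2→Y1→Port: bottleneck 2, flow now 6.
No augmenting path remains; maximum flow = 6.
By max-flow min-cut, the minimum cut capacity equals the max flow.
In the residual graph, reachable from Depot: {Depot, Y2, Jct3, HubC, Y1}.
Min-cut edges: Y2→HubB (2), HubC→Port (2), Y1→Port (2); capacity 2 + 2 + 2 = 6.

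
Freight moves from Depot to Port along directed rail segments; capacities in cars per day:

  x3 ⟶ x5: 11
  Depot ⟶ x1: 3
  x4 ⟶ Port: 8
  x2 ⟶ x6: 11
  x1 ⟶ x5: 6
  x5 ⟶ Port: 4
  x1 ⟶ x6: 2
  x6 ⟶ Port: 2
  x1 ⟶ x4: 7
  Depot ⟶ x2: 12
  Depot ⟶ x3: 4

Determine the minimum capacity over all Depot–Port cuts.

9

Augment Depot→x1→x4→Port: bottleneck 3, flow now 3.
Augment Depot→x2→x6→Port: bottleneck 2, flow now 5.
Augment Depot→x3→x5→Port: bottleneck 4, flow now 9.
No augmenting path remains; maximum flow = 9.
By max-flow min-cut, the minimum cut capacity equals the max flow.
In the residual graph, reachable from Depot: {Depot, x2, x6}.
Min-cut edges: Depot→x1 (3), Depot→x3 (4), x6→Port (2); capacity 3 + 4 + 2 = 9.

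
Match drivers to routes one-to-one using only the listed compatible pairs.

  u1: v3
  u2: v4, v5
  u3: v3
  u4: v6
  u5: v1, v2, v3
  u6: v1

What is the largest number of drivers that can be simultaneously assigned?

Unit-capacity flow: source→left, listed edges, right→sink; max matching = max flow.
Augmenting path u1→v3 (+1); matched 1.
Augmenting path u2→v4 (+1); matched 2.
Augmenting path u4→v6 (+1); matched 3.
Augmenting path u5→v1 (+1); matched 4.
Augmenting path u6→v1→u5→v2 (+1); matched 5.
No augmenting path remains; maximum matching = 5.
König certificate: {u2, u4, u5, u6, v3} is a vertex cover of size 5 (every listed pair touches it), so no matching can be larger.

5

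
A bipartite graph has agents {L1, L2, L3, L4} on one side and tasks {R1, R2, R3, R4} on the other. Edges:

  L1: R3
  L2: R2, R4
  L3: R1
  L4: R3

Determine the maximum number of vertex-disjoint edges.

Unit-capacity flow: source→left, listed edges, right→sink; max matching = max flow.
Augmenting path L1→R3 (+1); matched 1.
Augmenting path L2→R2 (+1); matched 2.
Augmenting path L3→R1 (+1); matched 3.
No augmenting path remains; maximum matching = 3.
König certificate: {L2, L3, R3} is a vertex cover of size 3 (every listed pair touches it), so no matching can be larger.

3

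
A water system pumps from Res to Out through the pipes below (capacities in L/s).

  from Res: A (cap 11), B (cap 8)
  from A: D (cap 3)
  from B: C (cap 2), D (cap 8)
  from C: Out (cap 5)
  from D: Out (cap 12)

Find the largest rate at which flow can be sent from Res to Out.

Augment Res→A→D→Out: bottleneck 3, flow now 3.
Augment Res→B→C→Out: bottleneck 2, flow now 5.
Augment Res→B→D→Out: bottleneck 6, flow now 11.
No augmenting path remains; maximum flow = 11.
In the residual graph, reachable from Res: {Res, A}.
Min-cut edges: Res→B (8), A→D (3); capacity 8 + 3 = 11.
This cut is saturated, so no flow can exceed 11.

11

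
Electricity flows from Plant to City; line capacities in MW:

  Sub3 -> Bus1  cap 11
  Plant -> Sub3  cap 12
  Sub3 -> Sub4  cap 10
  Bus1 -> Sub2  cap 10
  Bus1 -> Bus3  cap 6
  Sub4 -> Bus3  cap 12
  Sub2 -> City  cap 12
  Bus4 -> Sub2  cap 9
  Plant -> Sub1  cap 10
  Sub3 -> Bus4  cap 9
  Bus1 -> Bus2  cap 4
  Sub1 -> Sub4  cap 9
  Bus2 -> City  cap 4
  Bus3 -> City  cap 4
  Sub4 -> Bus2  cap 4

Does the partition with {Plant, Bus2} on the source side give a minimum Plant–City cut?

No — its capacity is 26, but the minimum cut has capacity 20.

Given cut capacity: 10 + 12 + 4 = 26.
Augment Plant→Sub1→Sub4→Bus2→City: bottleneck 4, flow now 4.
Augment Plant→Sub1→Sub4→Bus3→City: bottleneck 4, flow now 8.
Augment Plant→Sub3→Bus4→Sub2→City: bottleneck 9, flow now 17.
Augment Plant→Sub3→Bus1→Sub2→City: bottleneck 3, flow now 20.
No augmenting path remains; maximum flow = 20.
In the residual graph, reachable from Plant: {Plant, Sub1, Sub4, Bus3}.
Min-cut edges: Plant→Sub3 (12), Sub4→Bus2 (4), Bus3→City (4); capacity 12 + 4 + 4 = 20.
Cut capacity 26 exceeds the max flow 20, so it is not minimum.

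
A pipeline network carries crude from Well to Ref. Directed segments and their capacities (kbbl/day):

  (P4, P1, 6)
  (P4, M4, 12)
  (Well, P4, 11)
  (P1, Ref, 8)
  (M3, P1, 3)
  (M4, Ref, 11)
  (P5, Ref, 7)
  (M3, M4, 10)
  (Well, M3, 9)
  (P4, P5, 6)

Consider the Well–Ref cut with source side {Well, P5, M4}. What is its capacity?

Edges leaving {Well, P5, M4}: Well→P4 (11), Well→M3 (9), P5→Ref (7), M4→Ref (11).
Cut capacity = 11 + 9 + 7 + 11 = 38.

38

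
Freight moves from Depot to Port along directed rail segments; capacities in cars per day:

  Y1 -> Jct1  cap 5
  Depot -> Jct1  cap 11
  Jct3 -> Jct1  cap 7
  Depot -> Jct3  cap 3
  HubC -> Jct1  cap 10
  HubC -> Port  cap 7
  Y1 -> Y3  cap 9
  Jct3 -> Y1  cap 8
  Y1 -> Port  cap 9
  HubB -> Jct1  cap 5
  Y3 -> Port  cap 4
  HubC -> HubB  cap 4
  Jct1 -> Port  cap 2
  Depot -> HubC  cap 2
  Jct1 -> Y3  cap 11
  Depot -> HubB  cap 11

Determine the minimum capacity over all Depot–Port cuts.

Augment Depot→HubC→Port: bottleneck 2, flow now 2.
Augment Depot→Jct1→Port: bottleneck 2, flow now 4.
Augment Depot→Jct3→Y1→Port: bottleneck 3, flow now 7.
Augment Depot→Jct1→Y3→Port: bottleneck 4, flow now 11.
No augmenting path remains; maximum flow = 11.
By max-flow min-cut, the minimum cut capacity equals the max flow.
In the residual graph, reachable from Depot: {Depot, HubB, Jct1, Y3}.
Min-cut edges: Depot→Jct3 (3), Depot→HubC (2), Jct1→Port (2), Y3→Port (4); capacity 3 + 2 + 2 + 4 = 11.

11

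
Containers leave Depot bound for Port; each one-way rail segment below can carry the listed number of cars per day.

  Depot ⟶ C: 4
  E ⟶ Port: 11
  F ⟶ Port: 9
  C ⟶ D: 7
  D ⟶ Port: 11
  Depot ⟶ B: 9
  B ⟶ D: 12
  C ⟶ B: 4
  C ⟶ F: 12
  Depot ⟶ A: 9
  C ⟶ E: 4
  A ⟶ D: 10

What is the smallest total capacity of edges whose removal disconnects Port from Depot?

Augment Depot→A→D→Port: bottleneck 9, flow now 9.
Augment Depot→B→D→Port: bottleneck 2, flow now 11.
Augment Depot→C→E→Port: bottleneck 4, flow now 15.
No augmenting path remains; maximum flow = 15.
By max-flow min-cut, the minimum cut capacity equals the max flow.
In the residual graph, reachable from Depot: {Depot, A, B, D}.
Min-cut edges: Depot→C (4), D→Port (11); capacity 4 + 11 = 15.

15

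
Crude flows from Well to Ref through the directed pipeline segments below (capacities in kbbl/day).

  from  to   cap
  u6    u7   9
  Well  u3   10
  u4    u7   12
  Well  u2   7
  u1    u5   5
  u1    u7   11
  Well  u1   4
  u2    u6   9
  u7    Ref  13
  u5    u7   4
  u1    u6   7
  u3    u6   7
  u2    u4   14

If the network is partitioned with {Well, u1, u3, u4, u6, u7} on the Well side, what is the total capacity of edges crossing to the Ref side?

25

Edges leaving {Well, u1, u3, u4, u6, u7}: Well→u2 (7), u1→u5 (5), u7→Ref (13).
Cut capacity = 7 + 5 + 13 = 25.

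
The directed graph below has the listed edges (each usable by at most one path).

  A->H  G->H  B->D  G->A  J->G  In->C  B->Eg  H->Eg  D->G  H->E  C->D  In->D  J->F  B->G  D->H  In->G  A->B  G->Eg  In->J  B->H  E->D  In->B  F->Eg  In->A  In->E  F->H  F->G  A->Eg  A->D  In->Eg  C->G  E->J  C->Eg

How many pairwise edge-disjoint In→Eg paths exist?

Assign every edge capacity 1; by Menger, the answer equals the max flow.
Path In→Eg (+1); total 1.
Path In→A→Eg (+1); total 2.
Path In→B→Eg (+1); total 3.
Path In→C→Eg (+1); total 4.
Path In→G→Eg (+1); total 5.
Path In→D→H→Eg (+1); total 6.
Path In→J→F→Eg (+1); total 7.
No residual In→Eg path; max flow = 7.
Certifying cut of size 7: {A→Eg, B→Eg, G→Eg, H→Eg, In→C, In→Eg, J→F}.

7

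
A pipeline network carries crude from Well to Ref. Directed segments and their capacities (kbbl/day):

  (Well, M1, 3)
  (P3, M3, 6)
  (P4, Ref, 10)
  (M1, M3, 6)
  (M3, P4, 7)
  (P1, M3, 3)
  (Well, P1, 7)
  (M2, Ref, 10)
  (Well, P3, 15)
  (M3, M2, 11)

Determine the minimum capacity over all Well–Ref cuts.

Augment Well→P1→M3→P4→Ref: bottleneck 3, flow now 3.
Augment Well→M1→M3→P4→Ref: bottleneck 3, flow now 6.
Augment Well→P3→M3→P4→Ref: bottleneck 1, flow now 7.
Augment Well→P3→M3→M2→Ref: bottleneck 5, flow now 12.
No augmenting path remains; maximum flow = 12.
By max-flow min-cut, the minimum cut capacity equals the max flow.
In the residual graph, reachable from Well: {Well, P1, P3}.
Min-cut edges: Well→M1 (3), P1→M3 (3), P3→M3 (6); capacity 3 + 3 + 6 = 12.

12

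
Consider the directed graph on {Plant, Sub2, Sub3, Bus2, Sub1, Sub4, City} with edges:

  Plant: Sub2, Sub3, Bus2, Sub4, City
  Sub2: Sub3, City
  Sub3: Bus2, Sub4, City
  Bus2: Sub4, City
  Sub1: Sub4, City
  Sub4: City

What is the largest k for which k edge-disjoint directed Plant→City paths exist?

5

Assign every edge capacity 1; by Menger, the answer equals the max flow.
Path Plant→City (+1); total 1.
Path Plant→Sub2→City (+1); total 2.
Path Plant→Sub3→City (+1); total 3.
Path Plant→Bus2→City (+1); total 4.
Path Plant→Sub4→City (+1); total 5.
No residual Plant→City path; max flow = 5.
Certifying cut of size 5: {Plant→Bus2, Plant→City, Plant→Sub2, Plant→Sub3, Plant→Sub4}.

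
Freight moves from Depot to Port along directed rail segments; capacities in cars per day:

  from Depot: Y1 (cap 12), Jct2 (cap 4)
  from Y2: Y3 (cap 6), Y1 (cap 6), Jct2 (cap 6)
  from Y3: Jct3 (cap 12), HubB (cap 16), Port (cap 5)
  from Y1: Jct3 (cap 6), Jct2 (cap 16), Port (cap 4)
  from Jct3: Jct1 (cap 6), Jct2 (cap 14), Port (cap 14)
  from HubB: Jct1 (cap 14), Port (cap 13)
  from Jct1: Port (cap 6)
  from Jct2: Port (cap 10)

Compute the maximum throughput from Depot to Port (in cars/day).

16

Augment Depot→Y1→Port: bottleneck 4, flow now 4.
Augment Depot→Jct2→Port: bottleneck 4, flow now 8.
Augment Depot→Y1→Jct3→Port: bottleneck 6, flow now 14.
Augment Depot→Y1→Jct2→Port: bottleneck 2, flow now 16.
No augmenting path remains; maximum flow = 16.
In the residual graph, reachable from Depot: {Depot}.
Min-cut edges: Depot→Y1 (12), Depot→Jct2 (4); capacity 12 + 4 = 16.
This cut is saturated, so no flow can exceed 16.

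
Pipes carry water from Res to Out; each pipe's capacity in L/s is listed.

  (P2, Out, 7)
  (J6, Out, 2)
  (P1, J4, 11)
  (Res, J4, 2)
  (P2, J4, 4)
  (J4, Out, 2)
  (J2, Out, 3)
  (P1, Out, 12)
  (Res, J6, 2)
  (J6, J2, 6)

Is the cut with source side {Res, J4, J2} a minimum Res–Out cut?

Given cut capacity: 2 + 2 + 3 = 7.
Augment Res→J6→Out: bottleneck 2, flow now 2.
Augment Res→J4→Out: bottleneck 2, flow now 4.
No augmenting path remains; maximum flow = 4.
In the residual graph, reachable from Res: {Res}.
Min-cut edges: Res→J6 (2), Res→J4 (2); capacity 2 + 2 = 4.
Cut capacity 7 exceeds the max flow 4, so it is not minimum.

No — its capacity is 7, but the minimum cut has capacity 4.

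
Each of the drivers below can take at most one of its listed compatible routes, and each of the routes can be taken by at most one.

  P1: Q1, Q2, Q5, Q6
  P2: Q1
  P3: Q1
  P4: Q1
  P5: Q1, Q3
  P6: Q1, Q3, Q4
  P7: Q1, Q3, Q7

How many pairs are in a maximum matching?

5

Unit-capacity flow: source→left, listed edges, right→sink; max matching = max flow.
Augmenting path P1→Q1 (+1); matched 1.
Augmenting path P5→Q3 (+1); matched 2.
Augmenting path P6→Q4 (+1); matched 3.
Augmenting path P7→Q7 (+1); matched 4.
Augmenting path P2→Q1→P1→Q2 (+1); matched 5.
No augmenting path remains; maximum matching = 5.
König certificate: {P1, P5, P6, P7, Q1} is a vertex cover of size 5 (every listed pair touches it), so no matching can be larger.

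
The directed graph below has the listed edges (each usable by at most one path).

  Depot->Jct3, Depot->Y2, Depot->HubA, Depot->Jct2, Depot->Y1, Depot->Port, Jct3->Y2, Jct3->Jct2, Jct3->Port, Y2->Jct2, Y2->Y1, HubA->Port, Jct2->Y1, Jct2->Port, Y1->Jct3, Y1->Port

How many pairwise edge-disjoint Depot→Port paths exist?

5

Assign every edge capacity 1; by Menger, the answer equals the max flow.
Path Depot→Port (+1); total 1.
Path Depot→Jct3→Port (+1); total 2.
Path Depot→HubA→Port (+1); total 3.
Path Depot→Jct2→Port (+1); total 4.
Path Depot→Y1→Port (+1); total 5.
No residual Depot→Port path; max flow = 5.
Certifying cut of size 5: {Depot→HubA, Depot→Port, Jct2→Port, Jct3→Port, Y1→Port}.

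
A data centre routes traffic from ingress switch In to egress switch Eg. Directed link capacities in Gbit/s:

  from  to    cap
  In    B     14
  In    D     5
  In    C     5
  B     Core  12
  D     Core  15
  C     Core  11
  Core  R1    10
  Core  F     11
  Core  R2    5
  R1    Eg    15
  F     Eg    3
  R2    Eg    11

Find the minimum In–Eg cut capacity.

Augment In→B→Core→R1→Eg: bottleneck 10, flow now 10.
Augment In→B→Core→F→Eg: bottleneck 2, flow now 12.
Augment In→D→Core→F→Eg: bottleneck 1, flow now 13.
Augment In→D→Core→R2→Eg: bottleneck 4, flow now 17.
Augment In→C→Core→R2→Eg: bottleneck 1, flow now 18.
No augmenting path remains; maximum flow = 18.
By max-flow min-cut, the minimum cut capacity equals the max flow.
In the residual graph, reachable from In: {In, B, D, C, Core, F}.
Min-cut edges: Core→R1 (10), Core→R2 (5), F→Eg (3); capacity 10 + 5 + 3 = 18.

18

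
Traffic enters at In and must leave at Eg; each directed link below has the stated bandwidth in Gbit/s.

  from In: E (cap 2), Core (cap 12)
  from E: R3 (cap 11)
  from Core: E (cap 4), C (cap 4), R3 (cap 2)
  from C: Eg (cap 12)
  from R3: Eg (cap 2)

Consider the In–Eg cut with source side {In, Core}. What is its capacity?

12

Edges leaving {In, Core}: In→E (2), Core→E (4), Core→C (4), Core→R3 (2).
Cut capacity = 2 + 4 + 4 + 2 = 12.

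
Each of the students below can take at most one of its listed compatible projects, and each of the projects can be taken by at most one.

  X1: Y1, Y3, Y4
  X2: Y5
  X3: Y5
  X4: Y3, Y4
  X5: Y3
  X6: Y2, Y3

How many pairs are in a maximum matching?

Unit-capacity flow: source→left, listed edges, right→sink; max matching = max flow.
Augmenting path X1→Y1 (+1); matched 1.
Augmenting path X2→Y5 (+1); matched 2.
Augmenting path X4→Y3 (+1); matched 3.
Augmenting path X6→Y2 (+1); matched 4.
Augmenting path X5→Y3→X4→Y4 (+1); matched 5.
No augmenting path remains; maximum matching = 5.
König certificate: {X1, X4, X5, X6, Y5} is a vertex cover of size 5 (every listed pair touches it), so no matching can be larger.

5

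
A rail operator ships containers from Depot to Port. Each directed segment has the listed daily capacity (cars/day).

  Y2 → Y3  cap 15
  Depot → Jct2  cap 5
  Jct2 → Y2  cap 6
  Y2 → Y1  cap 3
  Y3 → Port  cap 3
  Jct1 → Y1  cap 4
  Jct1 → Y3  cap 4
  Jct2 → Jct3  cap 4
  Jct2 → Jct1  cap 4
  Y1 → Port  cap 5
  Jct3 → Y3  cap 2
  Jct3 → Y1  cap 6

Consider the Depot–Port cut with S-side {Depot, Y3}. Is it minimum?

No — its capacity is 8, but the minimum cut has capacity 5.

Given cut capacity: 5 + 3 = 8.
Augment Depot→Jct2→Y2→Y3→Port: bottleneck 3, flow now 3.
Augment Depot→Jct2→Y2→Y1→Port: bottleneck 2, flow now 5.
No augmenting path remains; maximum flow = 5.
In the residual graph, reachable from Depot: {Depot}.
Min-cut edges: Depot→Jct2 (5); capacity 5 = 5.
Cut capacity 8 exceeds the max flow 5, so it is not minimum.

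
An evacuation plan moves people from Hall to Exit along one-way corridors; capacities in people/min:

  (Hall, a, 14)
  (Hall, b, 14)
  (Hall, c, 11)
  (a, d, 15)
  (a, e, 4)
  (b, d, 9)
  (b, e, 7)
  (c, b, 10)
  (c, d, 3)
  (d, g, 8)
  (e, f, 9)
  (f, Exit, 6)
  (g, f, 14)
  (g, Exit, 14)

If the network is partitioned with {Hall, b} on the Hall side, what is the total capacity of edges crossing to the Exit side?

41

Edges leaving {Hall, b}: Hall→a (14), Hall→c (11), b→d (9), b→e (7).
Cut capacity = 14 + 11 + 9 + 7 = 41.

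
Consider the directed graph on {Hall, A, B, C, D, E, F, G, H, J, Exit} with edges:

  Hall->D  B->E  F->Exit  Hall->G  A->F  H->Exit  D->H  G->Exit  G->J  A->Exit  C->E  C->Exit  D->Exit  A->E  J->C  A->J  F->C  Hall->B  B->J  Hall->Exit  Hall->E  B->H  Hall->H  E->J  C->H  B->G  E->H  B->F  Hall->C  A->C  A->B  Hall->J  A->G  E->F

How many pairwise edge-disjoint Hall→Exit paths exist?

6

Assign every edge capacity 1; by Menger, the answer equals the max flow.
Path Hall→Exit (+1); total 1.
Path Hall→C→Exit (+1); total 2.
Path Hall→D→Exit (+1); total 3.
Path Hall→G→Exit (+1); total 4.
Path Hall→H→Exit (+1); total 5.
Path Hall→B→F→Exit (+1); total 6.
No residual Hall→Exit path; max flow = 6.
Certifying cut of size 6: {C→Exit, F→Exit, G→Exit, H→Exit, Hall→D, Hall→Exit}.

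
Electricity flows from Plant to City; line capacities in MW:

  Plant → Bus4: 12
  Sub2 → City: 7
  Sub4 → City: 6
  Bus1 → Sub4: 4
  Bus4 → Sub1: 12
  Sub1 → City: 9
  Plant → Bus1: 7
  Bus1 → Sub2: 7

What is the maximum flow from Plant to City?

Augment Plant→Bus4→Sub1→City: bottleneck 9, flow now 9.
Augment Plant→Bus1→Sub4→City: bottleneck 4, flow now 13.
Augment Plant→Bus1→Sub2→City: bottleneck 3, flow now 16.
No augmenting path remains; maximum flow = 16.
In the residual graph, reachable from Plant: {Plant, Bus4, Sub1}.
Min-cut edges: Plant→Bus1 (7), Sub1→City (9); capacity 7 + 9 = 16.
This cut is saturated, so no flow can exceed 16.

16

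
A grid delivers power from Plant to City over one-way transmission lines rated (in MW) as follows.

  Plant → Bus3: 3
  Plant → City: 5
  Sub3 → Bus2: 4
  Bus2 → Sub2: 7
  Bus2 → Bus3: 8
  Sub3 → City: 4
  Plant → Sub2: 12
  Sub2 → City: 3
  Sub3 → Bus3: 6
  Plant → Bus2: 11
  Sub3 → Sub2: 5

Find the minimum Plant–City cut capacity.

Augment Plant→City: bottleneck 5, flow now 5.
Augment Plant→Sub2→City: bottleneck 3, flow now 8.
No augmenting path remains; maximum flow = 8.
By max-flow min-cut, the minimum cut capacity equals the max flow.
In the residual graph, reachable from Plant: {Plant, Bus2, Sub2, Bus3}.
Min-cut edges: Plant→City (5), Sub2→City (3); capacity 5 + 3 = 8.

8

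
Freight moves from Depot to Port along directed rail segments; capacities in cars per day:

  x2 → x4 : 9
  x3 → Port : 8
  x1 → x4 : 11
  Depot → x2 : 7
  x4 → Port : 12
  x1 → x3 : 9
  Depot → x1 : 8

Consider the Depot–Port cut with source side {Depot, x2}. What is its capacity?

Edges leaving {Depot, x2}: Depot→x1 (8), x2→x4 (9).
Cut capacity = 8 + 9 = 17.

17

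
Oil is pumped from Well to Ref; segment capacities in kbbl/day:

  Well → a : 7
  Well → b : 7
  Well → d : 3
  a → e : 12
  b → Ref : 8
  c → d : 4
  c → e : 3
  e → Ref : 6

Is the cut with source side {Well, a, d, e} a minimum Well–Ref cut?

Given cut capacity: 7 + 6 = 13.
Augment Well→b→Ref: bottleneck 7, flow now 7.
Augment Well→a→e→Ref: bottleneck 6, flow now 13.
No augmenting path remains; maximum flow = 13.
Cut capacity 13 equals the max flow, so it is a minimum cut.

Yes — it is a minimum cut (capacity 13).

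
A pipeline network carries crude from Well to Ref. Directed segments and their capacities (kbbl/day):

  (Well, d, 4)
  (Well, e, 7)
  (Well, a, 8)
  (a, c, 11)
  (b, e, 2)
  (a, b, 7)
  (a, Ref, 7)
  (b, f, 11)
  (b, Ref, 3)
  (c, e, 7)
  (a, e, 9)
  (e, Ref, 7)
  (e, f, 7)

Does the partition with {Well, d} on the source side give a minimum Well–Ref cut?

Yes — it is a minimum cut (capacity 15).

Given cut capacity: 8 + 7 = 15.
Augment Well→a→Ref: bottleneck 7, flow now 7.
Augment Well→e→Ref: bottleneck 7, flow now 14.
Augment Well→a→b→Ref: bottleneck 1, flow now 15.
No augmenting path remains; maximum flow = 15.
Cut capacity 15 equals the max flow, so it is a minimum cut.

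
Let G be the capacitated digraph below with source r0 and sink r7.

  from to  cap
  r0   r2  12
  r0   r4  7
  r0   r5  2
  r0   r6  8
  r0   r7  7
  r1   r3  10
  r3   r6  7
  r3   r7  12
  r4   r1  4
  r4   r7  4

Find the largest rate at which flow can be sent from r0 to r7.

Augment r0→r7: bottleneck 7, flow now 7.
Augment r0→r4→r7: bottleneck 4, flow now 11.
Augment r0→r4→r1→r3→r7: bottleneck 3, flow now 14.
No augmenting path remains; maximum flow = 14.
In the residual graph, reachable from r0: {r0, r2, r5, r6}.
Min-cut edges: r0→r4 (7), r0→r7 (7); capacity 7 + 7 = 14.
This cut is saturated, so no flow can exceed 14.

14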